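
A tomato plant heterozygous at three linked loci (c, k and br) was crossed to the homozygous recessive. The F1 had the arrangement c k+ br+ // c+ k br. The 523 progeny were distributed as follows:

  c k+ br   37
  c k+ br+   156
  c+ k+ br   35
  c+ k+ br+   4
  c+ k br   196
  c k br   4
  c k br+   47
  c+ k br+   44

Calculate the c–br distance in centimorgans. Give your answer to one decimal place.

17.0 centimorgans

The two rarest classes, c+ k+ br+ and c k br, are the double crossovers. Comparing them with the parentals, only the c allele has switched, so c is the middle locus and the order is k – c – br.
Crossovers in the c–br interval produce the single-crossover classes c k+ br and c+ k br+ (37 + 44 = 81) plus the double crossovers (8).
RF(c–br) = (81 + 8) / 523 = 89/523 = 0.1702 → 17.0 centimorgans.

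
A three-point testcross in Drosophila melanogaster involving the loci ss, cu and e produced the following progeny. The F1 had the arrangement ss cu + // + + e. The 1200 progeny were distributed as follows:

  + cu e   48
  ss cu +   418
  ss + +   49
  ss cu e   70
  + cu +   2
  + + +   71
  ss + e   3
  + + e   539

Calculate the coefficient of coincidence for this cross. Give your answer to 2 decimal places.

The two rarest classes, + cu + and ss + e, are the double crossovers. Comparing them with the parentals, only the ss allele has switched, so ss is the middle locus and the order is e – ss – cu.
e–ss: (141 + 5)/1200 = 0.1217; ss–cu: (97 + 5)/1200 = 0.0850.
Expected DCO frequency = 0.1217 × 0.0850 ≈ 0.01034; observed = 5/1200 ≈ 0.00417.
Coefficient of coincidence = 0.00417/0.01034 ≈ 0.40.

0.40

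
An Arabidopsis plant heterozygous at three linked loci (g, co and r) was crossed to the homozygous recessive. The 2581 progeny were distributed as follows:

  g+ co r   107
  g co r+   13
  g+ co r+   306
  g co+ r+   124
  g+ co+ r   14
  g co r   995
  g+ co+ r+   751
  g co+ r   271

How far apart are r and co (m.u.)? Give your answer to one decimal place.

23.4 m.u.

The two most frequent reciprocal classes, g+ co+ r+ and g co r, are the parental types, so the F1 was g+ co+ r+ / g co r.
The two rarest classes, g+ co+ r and g co r+, are the double crossovers. Comparing them with the parentals, only the r allele has switched, so r is the middle locus and the order is g – r – co.
Crossovers in the r–co interval produce the single-crossover classes g+ co r+ and g co+ r (306 + 271 = 577) plus the double crossovers (27).
RF(r–co) = (577 + 27) / 2581 = 604/2581 = 0.2340 → 23.4 m.u.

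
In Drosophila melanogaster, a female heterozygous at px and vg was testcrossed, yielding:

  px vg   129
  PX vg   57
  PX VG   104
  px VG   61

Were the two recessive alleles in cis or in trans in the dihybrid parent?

The two most frequent classes are PX VG (104) and px vg (129); these are the parental (non-recombinant) types.
So the F1 carried PX VG on one chromosome and px vg on the other — the recessive alleles are on the same chromosome (cis / coupling).

cis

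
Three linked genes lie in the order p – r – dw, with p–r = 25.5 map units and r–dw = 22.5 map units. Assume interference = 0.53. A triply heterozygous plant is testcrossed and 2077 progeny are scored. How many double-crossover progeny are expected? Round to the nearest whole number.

56

Map distances give recombination frequencies of 0.255 and 0.225 for the two intervals.
With interference 0.53 (so coincidence = 0.47), expected double-crossover frequency = 0.255 × 0.225 × 0.47 = 0.02697.
Expected number = 0.02697 × 2077 = 56.01 ≈ 56.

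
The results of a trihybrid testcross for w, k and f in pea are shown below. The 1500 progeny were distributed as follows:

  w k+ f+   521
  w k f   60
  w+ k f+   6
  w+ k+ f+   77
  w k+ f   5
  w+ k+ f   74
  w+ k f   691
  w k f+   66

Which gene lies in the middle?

f

The two most frequent reciprocal classes, w+ k f and w k+ f+, are the parental types, so the F1 was w+ k f / w k+ f+.
The two rarest classes, w+ k f+ and w k+ f, are the double crossovers. Comparing them with the parentals, only the f allele has switched, so f is the middle locus and the order is k – f – w.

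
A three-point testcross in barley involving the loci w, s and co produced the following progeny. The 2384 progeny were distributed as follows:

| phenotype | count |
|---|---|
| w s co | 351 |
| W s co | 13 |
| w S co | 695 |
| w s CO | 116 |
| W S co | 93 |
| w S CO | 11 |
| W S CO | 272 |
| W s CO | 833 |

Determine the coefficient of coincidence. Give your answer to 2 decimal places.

The two most frequent reciprocal classes, W s CO and w S co, are the parental types, so the F1 was W s CO / w S co.
The two rarest classes, W s co and w S CO, are the double crossovers. Comparing them with the parentals, only the co allele has switched, so co is the middle locus and the order is w – co – s.
w–co: (209 + 24)/2384 = 0.0977; co–s: (623 + 24)/2384 = 0.2714.
Expected DCO frequency = 0.0977 × 0.2714 ≈ 0.02652; observed = 24/2384 ≈ 0.01007.
Coefficient of coincidence = 0.01007/0.02652 ≈ 0.38.

0.38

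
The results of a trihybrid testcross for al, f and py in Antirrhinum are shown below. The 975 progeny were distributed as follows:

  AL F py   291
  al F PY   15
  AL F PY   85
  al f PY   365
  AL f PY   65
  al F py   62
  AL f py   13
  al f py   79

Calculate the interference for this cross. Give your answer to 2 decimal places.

0.08

The two most frequent reciprocal classes, AL F py and al f PY, are the parental types, so the F1 was AL F py / al f PY.
The two rarest classes, AL f py and al F PY, are the double crossovers. Comparing them with the parentals, only the f allele has switched, so f is the middle locus and the order is al – f – py.
al–f: (127 + 28)/975 = 0.1590; f–py: (164 + 28)/975 = 0.1969.
Expected DCO frequency = 0.1590 × 0.1969 ≈ 0.03131; observed = 28/975 ≈ 0.02872.
Coefficient of coincidence = 0.02872/0.03131 ≈ 0.92; interference = 1 − 0.92 = 0.08.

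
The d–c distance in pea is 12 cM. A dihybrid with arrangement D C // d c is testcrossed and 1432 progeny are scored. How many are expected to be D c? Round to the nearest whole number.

86

A map distance of 12 cM corresponds to a recombination frequency of 0.120.
The F1 is D C / d c, so D c is a recombinant gamete class with expected frequency r/2 = 0.120/2 = 0.0600.
Expected number = 0.0600 × 1432 = 85.92 ≈ 86.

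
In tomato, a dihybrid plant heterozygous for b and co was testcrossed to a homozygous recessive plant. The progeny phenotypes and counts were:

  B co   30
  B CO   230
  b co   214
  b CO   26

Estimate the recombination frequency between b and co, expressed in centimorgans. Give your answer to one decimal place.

The two most frequent classes, B CO (230) and b co (214), are the parental types, so the F1 was B CO / b co.
The recombinant classes are B co and b CO: 30 + 26 = 56.
Recombination frequency = 56/500 = 0.1120 ≈ 11.2%, i.e. 11.2 centimorgans.

11.2 centimorgans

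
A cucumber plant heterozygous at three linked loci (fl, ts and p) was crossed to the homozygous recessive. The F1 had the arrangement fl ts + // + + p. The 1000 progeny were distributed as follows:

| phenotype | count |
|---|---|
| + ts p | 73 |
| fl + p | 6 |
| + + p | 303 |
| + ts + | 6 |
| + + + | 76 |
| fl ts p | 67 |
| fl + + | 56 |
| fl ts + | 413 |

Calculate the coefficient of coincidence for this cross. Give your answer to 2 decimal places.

0.55

The two rarest classes, + ts + and fl + p, are the double crossovers. Comparing them with the parentals, only the fl allele has switched, so fl is the middle locus and the order is p – fl – ts.
p–fl: (143 + 12)/1000 = 0.1550; fl–ts: (129 + 12)/1000 = 0.1410.
Expected DCO frequency = 0.1550 × 0.1410 ≈ 0.02185; observed = 12/1000 ≈ 0.01200.
Coefficient of coincidence = 0.01200/0.02185 ≈ 0.55.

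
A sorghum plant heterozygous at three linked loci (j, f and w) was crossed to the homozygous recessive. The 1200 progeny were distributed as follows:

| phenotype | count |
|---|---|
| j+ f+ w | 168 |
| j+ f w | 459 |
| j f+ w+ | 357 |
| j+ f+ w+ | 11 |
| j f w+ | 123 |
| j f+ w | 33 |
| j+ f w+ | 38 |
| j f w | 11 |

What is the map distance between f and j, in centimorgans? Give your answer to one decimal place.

The two most frequent reciprocal classes, j f+ w+ and j+ f w, are the parental types, so the F1 was j f+ w+ / j+ f w.
The two rarest classes, j+ f+ w+ and j f w, are the double crossovers. Comparing them with the parentals, only the j allele has switched, so j is the middle locus and the order is f – j – w.
Crossovers in the f–j interval produce the single-crossover classes j f w+ and j+ f+ w (123 + 168 = 291) plus the double crossovers (22).
RF(f–j) = (291 + 22) / 1200 = 313/1200 = 0.2608 → 26.1 centimorgans.

26.1 centimorgans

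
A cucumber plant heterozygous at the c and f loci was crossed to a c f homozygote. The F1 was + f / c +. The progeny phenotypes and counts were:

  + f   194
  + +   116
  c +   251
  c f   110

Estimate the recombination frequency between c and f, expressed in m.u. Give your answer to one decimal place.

33.7 m.u.

The recombinant classes are + + and c f: 116 + 110 = 226.
Recombination frequency = 226/671 = 0.3368 ≈ 33.7%, i.e. 33.7 m.u.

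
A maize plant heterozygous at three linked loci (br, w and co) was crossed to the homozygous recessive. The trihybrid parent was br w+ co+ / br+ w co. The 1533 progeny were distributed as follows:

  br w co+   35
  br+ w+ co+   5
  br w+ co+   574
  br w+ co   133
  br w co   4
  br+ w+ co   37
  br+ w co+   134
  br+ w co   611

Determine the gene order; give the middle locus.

The two rarest classes, br+ w+ co+ and br w co, are the double crossovers. Comparing them with the parentals, only the br allele has switched, so br is the middle locus and the order is co – br – w.

br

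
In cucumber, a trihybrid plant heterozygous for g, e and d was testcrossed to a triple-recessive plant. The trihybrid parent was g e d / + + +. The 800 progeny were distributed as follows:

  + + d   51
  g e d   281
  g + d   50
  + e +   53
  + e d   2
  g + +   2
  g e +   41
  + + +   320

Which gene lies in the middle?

The two rarest classes, + e d and g + +, are the double crossovers. Comparing them with the parentals, only the g allele has switched, so g is the middle locus and the order is d – g – e.

g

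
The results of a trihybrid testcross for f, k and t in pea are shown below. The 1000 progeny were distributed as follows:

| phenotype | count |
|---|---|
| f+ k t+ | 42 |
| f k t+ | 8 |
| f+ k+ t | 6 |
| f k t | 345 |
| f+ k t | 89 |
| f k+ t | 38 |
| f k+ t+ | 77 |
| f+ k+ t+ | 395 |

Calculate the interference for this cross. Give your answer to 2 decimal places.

The two most frequent reciprocal classes, f+ k+ t+ and f k t, are the parental types, so the F1 was f+ k+ t+ / f k t.
The two rarest classes, f+ k+ t and f k t+, are the double crossovers. Comparing them with the parentals, only the t allele has switched, so t is the middle locus and the order is f – t – k.
f–t: (166 + 14)/1000 = 0.1800; t–k: (80 + 14)/1000 = 0.0940.
Expected DCO frequency = 0.1800 × 0.0940 ≈ 0.01692; observed = 14/1000 ≈ 0.01400.
Coefficient of coincidence = 0.01400/0.01692 ≈ 0.83; interference = 1 − 0.83 = 0.17.

0.17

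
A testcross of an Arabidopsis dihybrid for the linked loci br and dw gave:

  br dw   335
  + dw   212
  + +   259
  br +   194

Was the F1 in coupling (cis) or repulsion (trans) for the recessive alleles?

cis

The two most frequent classes are + + (259) and br dw (335); these are the parental (non-recombinant) types.
So the F1 carried + + on one chromosome and br dw on the other — the recessive alleles are on the same chromosome (cis / coupling).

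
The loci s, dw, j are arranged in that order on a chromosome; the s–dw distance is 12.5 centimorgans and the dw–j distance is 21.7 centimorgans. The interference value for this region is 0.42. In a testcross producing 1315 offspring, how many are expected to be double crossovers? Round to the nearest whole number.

21

Map distances give recombination frequencies of 0.125 and 0.217 for the two intervals.
With interference 0.42 (so coincidence = 0.58), expected double-crossover frequency = 0.125 × 0.217 × 0.58 = 0.01573.
Expected number = 0.01573 × 1315 = 20.69 ≈ 21.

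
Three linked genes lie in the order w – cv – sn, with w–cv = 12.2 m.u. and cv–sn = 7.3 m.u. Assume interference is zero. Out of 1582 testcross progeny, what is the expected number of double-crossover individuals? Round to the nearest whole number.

Map distances give recombination frequencies of 0.122 and 0.073 for the two intervals.
With no interference, expected double-crossover frequency = 0.122 × 0.073 = 0.00891.
Expected number = 0.00891 × 1582 = 14.09 ≈ 14.

14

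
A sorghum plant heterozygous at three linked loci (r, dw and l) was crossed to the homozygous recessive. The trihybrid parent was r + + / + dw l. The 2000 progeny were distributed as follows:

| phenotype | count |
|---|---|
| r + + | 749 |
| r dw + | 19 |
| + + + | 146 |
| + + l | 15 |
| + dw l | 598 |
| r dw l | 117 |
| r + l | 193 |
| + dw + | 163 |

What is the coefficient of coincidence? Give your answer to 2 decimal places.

The two rarest classes, r dw + and + + l, are the double crossovers. Comparing them with the parentals, only the dw allele has switched, so dw is the middle locus and the order is l – dw – r.
l–dw: (356 + 34)/2000 = 0.1950; dw–r: (263 + 34)/2000 = 0.1485.
Expected DCO frequency = 0.1950 × 0.1485 ≈ 0.02896; observed = 34/2000 ≈ 0.01700.
Coefficient of coincidence = 0.01700/0.02896 ≈ 0.59.

0.59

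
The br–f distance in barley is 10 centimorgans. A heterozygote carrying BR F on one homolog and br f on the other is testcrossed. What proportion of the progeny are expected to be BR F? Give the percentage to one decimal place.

A map distance of 10 centimorgans corresponds to a recombination frequency of 0.100.
The F1 is BR F / br f, so BR F is a parental gamete class with expected frequency (1 − r)/2 = 0.900/2 = 0.4500.
That is 0.4500 = 45.0% of the progeny.

45.0%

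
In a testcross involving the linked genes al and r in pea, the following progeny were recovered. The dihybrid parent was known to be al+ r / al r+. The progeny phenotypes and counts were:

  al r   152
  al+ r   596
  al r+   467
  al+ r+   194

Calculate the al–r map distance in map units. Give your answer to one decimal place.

24.6 map units

The recombinant classes are al+ r+ and al r: 194 + 152 = 346.
Recombination frequency = 346/1409 = 0.2456 ≈ 24.6%, i.e. 24.6 map units.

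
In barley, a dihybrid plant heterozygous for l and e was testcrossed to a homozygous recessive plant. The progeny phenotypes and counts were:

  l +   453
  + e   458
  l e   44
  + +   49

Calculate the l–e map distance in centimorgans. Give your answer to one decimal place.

9.3 centimorgans

The two most frequent classes, + e (458) and l + (453), are the parental types, so the F1 was + e / l +.
The recombinant classes are + + and l e: 49 + 44 = 93.
Recombination frequency = 93/1004 = 0.0926 ≈ 9.3%, i.e. 9.3 centimorgans.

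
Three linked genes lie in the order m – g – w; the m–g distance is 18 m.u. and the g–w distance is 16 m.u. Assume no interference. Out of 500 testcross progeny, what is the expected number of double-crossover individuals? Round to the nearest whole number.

14

Map distances give recombination frequencies of 0.180 and 0.160 for the two intervals.
With no interference, expected double-crossover frequency = 0.180 × 0.160 = 0.02880.
Expected number = 0.02880 × 500 = 14.40 ≈ 14.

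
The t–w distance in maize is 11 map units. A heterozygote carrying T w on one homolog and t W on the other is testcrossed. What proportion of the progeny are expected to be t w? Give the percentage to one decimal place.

A map distance of 11 map units corresponds to a recombination frequency of 0.110.
The F1 is T w / t W, so t w is a recombinant gamete class with expected frequency r/2 = 0.110/2 = 0.0550.
That is 0.0550 = 5.5% of the progeny.

5.5%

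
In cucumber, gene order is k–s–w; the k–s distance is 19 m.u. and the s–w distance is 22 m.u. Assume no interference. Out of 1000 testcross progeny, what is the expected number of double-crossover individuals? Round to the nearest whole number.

42

Map distances give recombination frequencies of 0.190 and 0.220 for the two intervals.
With no interference, expected double-crossover frequency = 0.190 × 0.220 = 0.04180.
Expected number = 0.04180 × 1000 = 41.80 ≈ 42.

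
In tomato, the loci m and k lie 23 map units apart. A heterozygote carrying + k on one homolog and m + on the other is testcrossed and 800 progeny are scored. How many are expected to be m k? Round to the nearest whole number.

92

A map distance of 23 map units corresponds to a recombination frequency of 0.230.
The F1 is + k / m +, so m k is a recombinant gamete class with expected frequency r/2 = 0.230/2 = 0.1150.
Expected number = 0.1150 × 800 = 92.00 ≈ 92.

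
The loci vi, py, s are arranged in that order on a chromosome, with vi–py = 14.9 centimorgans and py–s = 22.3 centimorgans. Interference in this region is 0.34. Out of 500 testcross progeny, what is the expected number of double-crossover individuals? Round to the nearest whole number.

Map distances give recombination frequencies of 0.149 and 0.223 for the two intervals.
With interference 0.34 (so coincidence = 0.66), expected double-crossover frequency = 0.149 × 0.223 × 0.66 = 0.02193.
Expected number = 0.02193 × 500 = 10.96 ≈ 11.

11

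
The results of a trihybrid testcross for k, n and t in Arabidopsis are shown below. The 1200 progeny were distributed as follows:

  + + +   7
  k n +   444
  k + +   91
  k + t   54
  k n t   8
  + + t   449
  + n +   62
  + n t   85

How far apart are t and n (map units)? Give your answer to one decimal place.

The two most frequent reciprocal classes, + + t and k n +, are the parental types, so the F1 was + + t / k n +.
The two rarest classes, + + + and k n t, are the double crossovers. Comparing them with the parentals, only the t allele has switched, so t is the middle locus and the order is n – t – k.
Crossovers in the n–t interval produce the single-crossover classes + n t and k + + (85 + 91 = 176) plus the double crossovers (15).
RF(n–t) = (176 + 15) / 1200 = 191/1200 = 0.1592 → 15.9 map units.

15.9 map units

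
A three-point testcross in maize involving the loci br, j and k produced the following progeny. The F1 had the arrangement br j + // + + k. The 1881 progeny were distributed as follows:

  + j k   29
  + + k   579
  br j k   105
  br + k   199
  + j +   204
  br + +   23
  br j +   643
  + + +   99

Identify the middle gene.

j

The two rarest classes, br + + and + j k, are the double crossovers. Comparing them with the parentals, only the j allele has switched, so j is the middle locus and the order is k – j – br.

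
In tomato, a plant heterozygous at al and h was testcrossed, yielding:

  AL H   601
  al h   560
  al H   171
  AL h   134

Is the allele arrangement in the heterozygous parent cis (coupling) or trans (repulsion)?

The two most frequent classes are AL H (601) and al h (560); these are the parental (non-recombinant) types.
So the F1 carried AL H on one chromosome and al h on the other — the recessive alleles are on the same chromosome (cis / coupling).

cis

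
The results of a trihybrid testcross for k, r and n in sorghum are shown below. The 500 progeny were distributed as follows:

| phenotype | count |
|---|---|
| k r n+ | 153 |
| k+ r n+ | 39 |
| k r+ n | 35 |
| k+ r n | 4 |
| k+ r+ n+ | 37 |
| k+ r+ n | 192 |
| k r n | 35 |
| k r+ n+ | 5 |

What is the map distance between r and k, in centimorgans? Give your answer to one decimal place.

The two most frequent reciprocal classes, k+ r+ n and k r n+, are the parental types, so the F1 was k+ r+ n / k r n+.
The two rarest classes, k+ r n and k r+ n+, are the double crossovers. Comparing them with the parentals, only the r allele has switched, so r is the middle locus and the order is k – r – n.
Crossovers in the k–r interval produce the single-crossover classes k r+ n and k+ r n+ (35 + 39 = 74) plus the double crossovers (9).
RF(k–r) = (74 + 9) / 500 = 83/500 = 0.1660 → 16.6 centimorgans.

16.6 centimorgans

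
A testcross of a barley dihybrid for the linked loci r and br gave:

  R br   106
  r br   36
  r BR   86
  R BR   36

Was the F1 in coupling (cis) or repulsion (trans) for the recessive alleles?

trans

The two most frequent classes are R br (106) and r BR (86); these are the parental (non-recombinant) types.
So the F1 carried R br on one chromosome and r BR on the other — the recessive alleles are on opposite chromosomes (trans / repulsion).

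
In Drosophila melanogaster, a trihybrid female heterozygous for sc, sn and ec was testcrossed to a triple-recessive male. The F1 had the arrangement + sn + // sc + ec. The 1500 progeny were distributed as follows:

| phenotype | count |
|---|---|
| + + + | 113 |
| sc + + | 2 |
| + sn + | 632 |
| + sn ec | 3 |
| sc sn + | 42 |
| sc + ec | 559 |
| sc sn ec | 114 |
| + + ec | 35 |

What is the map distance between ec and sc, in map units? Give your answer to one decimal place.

5.5 map units

The two rarest classes, + sn ec and sc + +, are the double crossovers. Comparing them with the parentals, only the ec allele has switched, so ec is the middle locus and the order is sn – ec – sc.
Crossovers in the ec–sc interval produce the single-crossover classes sc sn + and + + ec (42 + 35 = 77) plus the double crossovers (5).
RF(ec–sc) = (77 + 5) / 1500 = 82/1500 = 0.0547 → 5.5 map units.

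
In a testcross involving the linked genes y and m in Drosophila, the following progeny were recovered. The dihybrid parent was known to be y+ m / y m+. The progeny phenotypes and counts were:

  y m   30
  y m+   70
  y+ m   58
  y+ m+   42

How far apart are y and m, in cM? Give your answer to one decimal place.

The recombinant classes are y+ m+ and y m: 42 + 30 = 72.
Recombination frequency = 72/200 = 0.3600 ≈ 36.0%, i.e. 36.0 cM.

36.0 cM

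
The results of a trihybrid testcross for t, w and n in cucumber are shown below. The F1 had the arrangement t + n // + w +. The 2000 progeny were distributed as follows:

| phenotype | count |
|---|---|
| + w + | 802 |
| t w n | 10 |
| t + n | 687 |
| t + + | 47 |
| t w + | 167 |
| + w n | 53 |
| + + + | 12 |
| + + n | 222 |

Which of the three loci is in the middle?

The two rarest classes, t w n and + + +, are the double crossovers. Comparing them with the parentals, only the w allele has switched, so w is the middle locus and the order is n – w – t.

w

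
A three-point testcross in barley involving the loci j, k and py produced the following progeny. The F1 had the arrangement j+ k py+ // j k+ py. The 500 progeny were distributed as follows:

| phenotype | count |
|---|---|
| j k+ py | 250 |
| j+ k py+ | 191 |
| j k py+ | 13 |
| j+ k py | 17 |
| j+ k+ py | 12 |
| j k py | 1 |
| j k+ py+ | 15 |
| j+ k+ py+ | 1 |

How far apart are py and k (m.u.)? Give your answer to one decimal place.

6.8 m.u.

The two rarest classes, j+ k+ py+ and j k py, are the double crossovers. Comparing them with the parentals, only the k allele has switched, so k is the middle locus and the order is py – k – j.
Crossovers in the py–k interval produce the single-crossover classes j+ k py and j k+ py+ (17 + 15 = 32) plus the double crossovers (2).
RF(py–k) = (32 + 2) / 500 = 34/500 = 0.0680 → 6.8 m.u.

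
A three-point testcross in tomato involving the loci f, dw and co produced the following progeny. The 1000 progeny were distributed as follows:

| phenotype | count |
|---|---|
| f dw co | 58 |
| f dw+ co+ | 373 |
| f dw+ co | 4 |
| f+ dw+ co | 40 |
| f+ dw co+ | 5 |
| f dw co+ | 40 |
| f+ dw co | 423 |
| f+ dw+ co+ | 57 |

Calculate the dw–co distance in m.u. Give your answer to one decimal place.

8.9 m.u.

The two most frequent reciprocal classes, f dw+ co+ and f+ dw co, are the parental types, so the F1 was f dw+ co+ / f+ dw co.
The two rarest classes, f dw+ co and f+ dw co+, are the double crossovers. Comparing them with the parentals, only the co allele has switched, so co is the middle locus and the order is dw – co – f.
Crossovers in the dw–co interval produce the single-crossover classes f dw co+ and f+ dw+ co (40 + 40 = 80) plus the double crossovers (9).
RF(dw–co) = (80 + 9) / 1000 = 89/1000 = 0.0890 → 8.9 m.u.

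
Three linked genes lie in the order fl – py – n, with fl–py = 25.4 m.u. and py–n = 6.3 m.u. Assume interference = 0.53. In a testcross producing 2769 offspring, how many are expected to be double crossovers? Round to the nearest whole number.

21

Map distances give recombination frequencies of 0.254 and 0.063 for the two intervals.
With interference 0.53 (so coincidence = 0.47), expected double-crossover frequency = 0.254 × 0.063 × 0.47 = 0.00752.
Expected number = 0.00752 × 2769 = 20.83 ≈ 21.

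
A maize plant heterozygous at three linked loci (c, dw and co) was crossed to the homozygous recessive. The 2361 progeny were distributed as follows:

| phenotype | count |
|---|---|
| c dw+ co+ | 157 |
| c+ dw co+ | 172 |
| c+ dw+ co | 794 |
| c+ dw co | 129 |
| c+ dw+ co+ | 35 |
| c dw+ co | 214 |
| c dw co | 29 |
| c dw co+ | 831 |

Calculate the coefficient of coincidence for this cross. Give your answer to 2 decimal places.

The two most frequent reciprocal classes, c dw co+ and c+ dw+ co, are the parental types, so the F1 was c dw co+ / c+ dw+ co.
The two rarest classes, c dw co and c+ dw+ co+, are the double crossovers. Comparing them with the parentals, only the co allele has switched, so co is the middle locus and the order is c – co – dw.
c–co: (386 + 64)/2361 = 0.1906; co–dw: (286 + 64)/2361 = 0.1482.
Expected DCO frequency = 0.1906 × 0.1482 ≈ 0.02825; observed = 64/2361 ≈ 0.02711.
Coefficient of coincidence = 0.02711/0.02825 ≈ 0.96.

0.96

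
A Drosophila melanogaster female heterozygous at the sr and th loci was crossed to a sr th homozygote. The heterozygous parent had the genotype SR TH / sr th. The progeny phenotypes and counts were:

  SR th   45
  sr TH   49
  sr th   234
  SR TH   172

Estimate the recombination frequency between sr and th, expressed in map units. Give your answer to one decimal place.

The recombinant classes are SR th and sr TH: 45 + 49 = 94.
Recombination frequency = 94/500 = 0.1880 ≈ 18.8%, i.e. 18.8 map units.

18.8 map units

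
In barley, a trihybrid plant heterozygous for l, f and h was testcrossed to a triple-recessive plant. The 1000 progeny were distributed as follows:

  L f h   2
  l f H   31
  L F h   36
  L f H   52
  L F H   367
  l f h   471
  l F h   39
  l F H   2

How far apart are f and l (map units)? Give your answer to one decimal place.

9.5 map units

The two most frequent reciprocal classes, L F H and l f h, are the parental types, so the F1 was L F H / l f h.
The two rarest classes, l F H and L f h, are the double crossovers. Comparing them with the parentals, only the l allele has switched, so l is the middle locus and the order is f – l – h.
Crossovers in the f–l interval produce the single-crossover classes L f H and l F h (52 + 39 = 91) plus the double crossovers (4).
RF(f–l) = (91 + 4) / 1000 = 95/1000 = 0.0950 → 9.5 map units.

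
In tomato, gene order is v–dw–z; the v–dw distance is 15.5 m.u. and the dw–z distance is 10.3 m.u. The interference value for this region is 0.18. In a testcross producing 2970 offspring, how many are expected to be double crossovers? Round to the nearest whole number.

39

Map distances give recombination frequencies of 0.155 and 0.103 for the two intervals.
With interference 0.18 (so coincidence = 0.82), expected double-crossover frequency = 0.155 × 0.103 × 0.82 = 0.01309.
Expected number = 0.01309 × 2970 = 38.88 ≈ 39.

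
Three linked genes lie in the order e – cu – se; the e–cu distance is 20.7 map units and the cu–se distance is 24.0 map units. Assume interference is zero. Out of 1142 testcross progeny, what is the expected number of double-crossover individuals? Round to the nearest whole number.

Map distances give recombination frequencies of 0.207 and 0.240 for the two intervals.
With no interference, expected double-crossover frequency = 0.207 × 0.240 = 0.04968.
Expected number = 0.04968 × 1142 = 56.73 ≈ 57.

57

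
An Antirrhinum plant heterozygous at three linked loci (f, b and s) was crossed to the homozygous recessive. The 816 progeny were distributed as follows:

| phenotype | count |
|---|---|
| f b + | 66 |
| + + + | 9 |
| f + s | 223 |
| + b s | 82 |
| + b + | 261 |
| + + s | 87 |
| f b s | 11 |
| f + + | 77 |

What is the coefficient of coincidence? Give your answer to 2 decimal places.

0.53

The two most frequent reciprocal classes, + b + and f + s, are the parental types, so the F1 was + b + / f + s.
The two rarest classes, + + + and f b s, are the double crossovers. Comparing them with the parentals, only the b allele has switched, so b is the middle locus and the order is s – b – f.
s–b: (159 + 20)/816 = 0.2194; b–f: (153 + 20)/816 = 0.2120.
Expected DCO frequency = 0.2194 × 0.2120 ≈ 0.04651; observed = 20/816 ≈ 0.02451.
Coefficient of coincidence = 0.02451/0.04651 ≈ 0.53.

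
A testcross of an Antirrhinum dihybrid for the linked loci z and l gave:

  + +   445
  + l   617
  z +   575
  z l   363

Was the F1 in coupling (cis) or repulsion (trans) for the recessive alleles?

The two most frequent classes are + l (617) and z + (575); these are the parental (non-recombinant) types.
So the F1 carried + l on one chromosome and z + on the other — the recessive alleles are on opposite chromosomes (trans / repulsion).

trans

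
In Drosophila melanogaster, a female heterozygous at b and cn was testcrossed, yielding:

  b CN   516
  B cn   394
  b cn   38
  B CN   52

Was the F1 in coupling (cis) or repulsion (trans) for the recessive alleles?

trans

The two most frequent classes are B cn (394) and b CN (516); these are the parental (non-recombinant) types.
So the F1 carried B cn on one chromosome and b CN on the other — the recessive alleles are on opposite chromosomes (trans / repulsion).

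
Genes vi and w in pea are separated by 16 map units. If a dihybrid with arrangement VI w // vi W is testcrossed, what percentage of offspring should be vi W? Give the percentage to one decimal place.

A map distance of 16 map units corresponds to a recombination frequency of 0.160.
The F1 is VI w / vi W, so vi W is a parental gamete class with expected frequency (1 − r)/2 = 0.840/2 = 0.4200.
That is 0.4200 = 42.0% of the progeny.

42.0%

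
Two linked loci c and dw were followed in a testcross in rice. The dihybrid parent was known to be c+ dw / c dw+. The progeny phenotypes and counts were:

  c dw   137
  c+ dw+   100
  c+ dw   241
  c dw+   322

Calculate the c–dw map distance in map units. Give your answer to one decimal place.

The recombinant classes are c+ dw+ and c dw: 100 + 137 = 237.
Recombination frequency = 237/800 = 0.2963 ≈ 29.6%, i.e. 29.6 map units.

29.6 map units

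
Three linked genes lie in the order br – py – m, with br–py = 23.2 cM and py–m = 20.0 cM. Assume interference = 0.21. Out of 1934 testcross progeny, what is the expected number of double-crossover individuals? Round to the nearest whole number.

Map distances give recombination frequencies of 0.232 and 0.200 for the two intervals.
With interference 0.21 (so coincidence = 0.79), expected double-crossover frequency = 0.232 × 0.200 × 0.79 = 0.03666.
Expected number = 0.03666 × 1934 = 70.89 ≈ 71.

71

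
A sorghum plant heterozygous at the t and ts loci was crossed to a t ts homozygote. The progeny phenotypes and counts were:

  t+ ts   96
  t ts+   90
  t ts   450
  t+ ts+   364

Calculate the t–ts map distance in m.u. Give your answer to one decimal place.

The two most frequent classes, t+ ts+ (364) and t ts (450), are the parental types, so the F1 was t+ ts+ / t ts.
The recombinant classes are t+ ts and t ts+: 96 + 90 = 186.
Recombination frequency = 186/1000 = 0.1860 ≈ 18.6%, i.e. 18.6 m.u.

18.6 m.u.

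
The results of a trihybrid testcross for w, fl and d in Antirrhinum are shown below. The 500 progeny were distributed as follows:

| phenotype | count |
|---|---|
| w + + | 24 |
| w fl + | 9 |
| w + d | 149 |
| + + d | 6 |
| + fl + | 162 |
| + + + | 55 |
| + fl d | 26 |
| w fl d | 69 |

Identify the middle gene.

The two most frequent reciprocal classes, + fl + and w + d, are the parental types, so the F1 was + fl + / w + d.
The two rarest classes, w fl + and + + d, are the double crossovers. Comparing them with the parentals, only the w allele has switched, so w is the middle locus and the order is fl – w – d.

w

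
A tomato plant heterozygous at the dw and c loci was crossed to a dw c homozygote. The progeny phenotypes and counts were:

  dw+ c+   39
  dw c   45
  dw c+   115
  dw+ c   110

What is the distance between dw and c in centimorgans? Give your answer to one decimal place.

The two most frequent classes, dw+ c (110) and dw c+ (115), are the parental types, so the F1 was dw+ c / dw c+.
The recombinant classes are dw+ c+ and dw c: 39 + 45 = 84.
Recombination frequency = 84/309 = 0.2718 ≈ 27.2%, i.e. 27.2 centimorgans.

27.2 centimorgans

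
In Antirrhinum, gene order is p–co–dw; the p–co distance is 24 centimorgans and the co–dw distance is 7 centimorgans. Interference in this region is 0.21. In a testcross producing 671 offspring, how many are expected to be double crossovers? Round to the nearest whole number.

Map distances give recombination frequencies of 0.240 and 0.070 for the two intervals.
With interference 0.21 (so coincidence = 0.79), expected double-crossover frequency = 0.240 × 0.070 × 0.79 = 0.01327.
Expected number = 0.01327 × 671 = 8.91 ≈ 9.

9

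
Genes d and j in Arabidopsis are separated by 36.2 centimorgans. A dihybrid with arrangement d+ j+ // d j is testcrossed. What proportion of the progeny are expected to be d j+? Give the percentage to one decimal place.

A map distance of 36.2 centimorgans corresponds to a recombination frequency of 0.362.
The F1 is d+ j+ / d j, so d j+ is a recombinant gamete class with expected frequency r/2 = 0.362/2 = 0.1810.
That is 0.1810 = 18.1% of the progeny.

18.1%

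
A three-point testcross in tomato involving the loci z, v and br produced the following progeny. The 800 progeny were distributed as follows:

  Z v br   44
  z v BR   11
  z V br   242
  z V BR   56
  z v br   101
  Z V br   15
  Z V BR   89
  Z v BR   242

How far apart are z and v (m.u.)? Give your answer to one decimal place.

27.0 m.u.

The two most frequent reciprocal classes, Z v BR and z V br, are the parental types, so the F1 was Z v BR / z V br.
The two rarest classes, z v BR and Z V br, are the double crossovers. Comparing them with the parentals, only the z allele has switched, so z is the middle locus and the order is br – z – v.
Crossovers in the z–v interval produce the single-crossover classes Z V BR and z v br (89 + 101 = 190) plus the double crossovers (26).
RF(z–v) = (190 + 26) / 800 = 216/800 = 0.2700 → 27.0 m.u.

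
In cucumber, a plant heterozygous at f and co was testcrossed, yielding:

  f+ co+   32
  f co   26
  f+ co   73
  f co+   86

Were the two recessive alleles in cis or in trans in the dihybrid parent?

The two most frequent classes are f+ co (73) and f co+ (86); these are the parental (non-recombinant) types.
So the F1 carried f+ co on one chromosome and f co+ on the other — the recessive alleles are on opposite chromosomes (trans / repulsion).

trans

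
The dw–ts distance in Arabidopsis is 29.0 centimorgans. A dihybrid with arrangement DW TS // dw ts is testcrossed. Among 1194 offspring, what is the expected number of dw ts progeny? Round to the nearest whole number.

424

A map distance of 29.0 centimorgans corresponds to a recombination frequency of 0.290.
The F1 is DW TS / dw ts, so dw ts is a parental gamete class with expected frequency (1 − r)/2 = 0.710/2 = 0.3550.
Expected number = 0.3550 × 1194 = 423.87 ≈ 424.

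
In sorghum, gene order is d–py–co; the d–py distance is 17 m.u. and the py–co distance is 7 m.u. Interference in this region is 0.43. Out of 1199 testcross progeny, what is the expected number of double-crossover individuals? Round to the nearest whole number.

8

Map distances give recombination frequencies of 0.170 and 0.070 for the two intervals.
With interference 0.43 (so coincidence = 0.57), expected double-crossover frequency = 0.170 × 0.070 × 0.57 = 0.00678.
Expected number = 0.00678 × 1199 = 8.13 ≈ 8.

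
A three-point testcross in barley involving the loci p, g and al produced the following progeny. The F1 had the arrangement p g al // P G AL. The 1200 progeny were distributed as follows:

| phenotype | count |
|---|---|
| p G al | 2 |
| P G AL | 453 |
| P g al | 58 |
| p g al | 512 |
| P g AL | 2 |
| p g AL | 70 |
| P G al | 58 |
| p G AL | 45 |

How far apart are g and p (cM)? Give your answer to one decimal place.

The two rarest classes, p G al and P g AL, are the double crossovers. Comparing them with the parentals, only the g allele has switched, so g is the middle locus and the order is p – g – al.
Crossovers in the p–g interval produce the single-crossover classes P g al and p G AL (58 + 45 = 103) plus the double crossovers (4).
RF(p–g) = (103 + 4) / 1200 = 107/1200 = 0.0892 → 8.9 cM.

8.9 cM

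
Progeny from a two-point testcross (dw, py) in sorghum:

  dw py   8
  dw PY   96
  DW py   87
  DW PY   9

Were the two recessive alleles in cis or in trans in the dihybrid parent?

The two most frequent classes are DW py (87) and dw PY (96); these are the parental (non-recombinant) types.
So the F1 carried DW py on one chromosome and dw PY on the other — the recessive alleles are on opposite chromosomes (trans / repulsion).

trans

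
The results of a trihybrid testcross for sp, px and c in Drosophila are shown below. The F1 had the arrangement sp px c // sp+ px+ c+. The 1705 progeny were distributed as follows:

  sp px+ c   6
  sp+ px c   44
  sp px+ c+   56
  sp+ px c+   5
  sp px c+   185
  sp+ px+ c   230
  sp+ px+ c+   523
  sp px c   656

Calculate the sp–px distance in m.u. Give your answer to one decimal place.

The two rarest classes, sp px+ c and sp+ px c+, are the double crossovers. Comparing them with the parentals, only the px allele has switched, so px is the middle locus and the order is c – px – sp.
Crossovers in the px–sp interval produce the single-crossover classes sp+ px c and sp px+ c+ (44 + 56 = 100) plus the double crossovers (11).
RF(px–sp) = (100 + 11) / 1705 = 111/1705 = 0.0651 → 6.5 m.u.

6.5 m.u.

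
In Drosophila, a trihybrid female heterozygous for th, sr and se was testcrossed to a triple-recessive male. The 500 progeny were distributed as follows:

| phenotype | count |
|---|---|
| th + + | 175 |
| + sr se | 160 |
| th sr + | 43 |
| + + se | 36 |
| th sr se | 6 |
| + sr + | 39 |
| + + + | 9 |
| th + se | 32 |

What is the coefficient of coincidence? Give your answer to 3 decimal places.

0.928

The two most frequent reciprocal classes, + sr se and th + +, are the parental types, so the F1 was + sr se / th + +.
The two rarest classes, th sr se and + + +, are the double crossovers. Comparing them with the parentals, only the th allele has switched, so th is the middle locus and the order is sr – th – se.
sr–th: (79 + 15)/500 = 0.1880; th–se: (71 + 15)/500 = 0.1720.
Expected DCO frequency = 0.1880 × 0.1720 ≈ 0.03234; observed = 15/500 ≈ 0.03000.
Coefficient of coincidence = 0.03000/0.03234 ≈ 0.928.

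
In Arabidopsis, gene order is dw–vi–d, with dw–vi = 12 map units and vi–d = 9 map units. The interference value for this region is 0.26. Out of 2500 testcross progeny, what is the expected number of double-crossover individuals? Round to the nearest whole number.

20

Map distances give recombination frequencies of 0.120 and 0.090 for the two intervals.
With interference 0.26 (so coincidence = 0.74), expected double-crossover frequency = 0.120 × 0.090 × 0.74 = 0.00799.
Expected number = 0.00799 × 2500 = 19.98 ≈ 20.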